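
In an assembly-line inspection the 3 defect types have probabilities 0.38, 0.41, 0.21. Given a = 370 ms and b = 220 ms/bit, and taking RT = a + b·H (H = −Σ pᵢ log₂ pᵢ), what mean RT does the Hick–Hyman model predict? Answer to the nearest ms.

707 ms

Entropy contributions −pᵢ log₂ pᵢ: 0.5305, 0.5274, 0.4728; sum H = 1.5307 bits.
RT = a + bH = 370 + 220·1.5307 = 706.75 ms.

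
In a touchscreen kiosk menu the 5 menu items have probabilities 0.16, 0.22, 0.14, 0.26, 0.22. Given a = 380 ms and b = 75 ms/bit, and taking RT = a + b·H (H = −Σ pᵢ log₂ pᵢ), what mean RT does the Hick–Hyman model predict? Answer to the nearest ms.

Entropy contributions −pᵢ log₂ pᵢ: 0.4230, 0.4806, 0.3971, 0.5053, 0.4806; sum H = 2.2866 bits.
RT = a + bH = 380 + 75·2.2866 = 551.49 ms.

551 ms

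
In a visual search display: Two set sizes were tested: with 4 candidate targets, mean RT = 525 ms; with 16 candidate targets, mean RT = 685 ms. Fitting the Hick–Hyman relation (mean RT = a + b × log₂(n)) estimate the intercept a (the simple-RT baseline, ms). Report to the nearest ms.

365 ms

b = (RT₂ − RT₁)/(log₂ n₂ − log₂ n₁) = (685 − 525)/(4 − 2) = 80 ms/bit.
a = RT₁ − b·log₂ n₁ = 525 − 80 × 2 = 365.000 ms.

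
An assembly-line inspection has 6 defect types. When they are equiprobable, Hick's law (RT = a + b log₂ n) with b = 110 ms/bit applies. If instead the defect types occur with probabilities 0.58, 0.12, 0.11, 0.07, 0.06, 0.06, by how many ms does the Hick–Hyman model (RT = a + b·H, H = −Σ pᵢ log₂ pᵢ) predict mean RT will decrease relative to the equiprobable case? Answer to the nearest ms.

The RT saving is b·ΔH. Equiprobable H₀ = log₂(6) = 2.5850 bits; with the given probabilities H = 1.9288 bits.
b·(H₀ − H) = 110 × (2.5850 − 1.9288) = 72.18 ms.

72 ms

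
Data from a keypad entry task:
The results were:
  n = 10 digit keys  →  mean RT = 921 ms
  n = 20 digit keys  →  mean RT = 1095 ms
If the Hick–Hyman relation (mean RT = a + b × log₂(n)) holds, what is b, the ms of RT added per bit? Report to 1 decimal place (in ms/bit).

The slope on a log₂ axis is (1095 − 921) / (4.3219 − 3.3219) = 174.000 ms/bit.

174.0 ms/bit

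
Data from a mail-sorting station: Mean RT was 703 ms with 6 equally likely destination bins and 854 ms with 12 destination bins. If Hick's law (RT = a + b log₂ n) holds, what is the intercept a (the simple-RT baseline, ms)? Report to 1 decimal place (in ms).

b = (RT₂ − RT₁)/(log₂ n₂ − log₂ n₁) = (854 − 703)/(3.5850 − 2.5850) = 151.000 ms/bit.
Intercept: a = 703 − 151.000·log₂(6) = 312.671 ms.

312.7 ms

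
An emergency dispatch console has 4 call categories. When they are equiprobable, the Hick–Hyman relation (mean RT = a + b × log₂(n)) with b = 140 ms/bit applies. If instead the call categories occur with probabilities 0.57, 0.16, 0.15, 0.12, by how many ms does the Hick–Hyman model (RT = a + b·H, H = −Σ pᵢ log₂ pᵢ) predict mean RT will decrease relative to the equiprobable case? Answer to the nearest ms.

47 ms

The RT saving is b·ΔH. Equiprobable H₀ = log₂(4) = 2.0000 bits; with the given probabilities H = 1.6629 bits.
b·(H₀ − H) = 140 × (2.0000 − 1.6629) = 47.20 ms.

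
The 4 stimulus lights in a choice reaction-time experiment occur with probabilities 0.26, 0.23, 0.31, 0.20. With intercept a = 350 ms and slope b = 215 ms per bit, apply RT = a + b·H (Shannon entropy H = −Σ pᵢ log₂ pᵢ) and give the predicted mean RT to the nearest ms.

H = 0.26·log₂(1/0.26) + 0.23·log₂(1/0.23) + 0.31·log₂(1/0.31) + 0.20·log₂(1/0.20) = 1.9811 bits.
RT = 350 + 215 × 1.9811 = 775.94 ms.

776 ms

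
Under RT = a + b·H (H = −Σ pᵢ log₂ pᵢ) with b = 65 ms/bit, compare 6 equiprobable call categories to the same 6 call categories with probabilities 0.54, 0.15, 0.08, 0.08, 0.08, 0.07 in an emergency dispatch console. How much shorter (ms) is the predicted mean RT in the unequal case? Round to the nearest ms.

36 ms

Equiprobable entropy H₀ = log₂ 6 = 2.5850 bits.
Skewed entropy H = −Σ pᵢ log₂ pᵢ = 2.0337 bits.
ΔRT = b·(H₀ − H) = 65 × 0.5513 = 35.83 ms.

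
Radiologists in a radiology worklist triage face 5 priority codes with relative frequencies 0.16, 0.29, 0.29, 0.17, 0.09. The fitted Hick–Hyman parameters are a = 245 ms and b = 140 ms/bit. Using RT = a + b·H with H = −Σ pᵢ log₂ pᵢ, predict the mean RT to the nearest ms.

554 ms

H = 0.16·log₂(1/0.16) + 0.29·log₂(1/0.29) + 0.29·log₂(1/0.29) + 0.17·log₂(1/0.17) + 0.09·log₂(1/0.09) = 2.2061 bits.
RT = 245 + 140 × 2.2061 = 553.85 ms.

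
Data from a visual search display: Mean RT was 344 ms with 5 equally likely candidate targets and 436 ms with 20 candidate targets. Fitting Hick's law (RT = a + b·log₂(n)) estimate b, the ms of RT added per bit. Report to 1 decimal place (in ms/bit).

46.0 ms/bit

Slope: b = (436 − 344) / (log₂ 20 − log₂ 5) = 92/2.0000 = 46.000 ms/bit.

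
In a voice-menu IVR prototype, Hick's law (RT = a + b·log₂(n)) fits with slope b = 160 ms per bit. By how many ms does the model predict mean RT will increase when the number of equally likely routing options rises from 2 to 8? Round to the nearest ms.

320 ms

ΔRT = (a + b log₂ n₂) − (a + b log₂ n₁) = b·(log₂ n₂ − log₂ n₁).
log₂(8) − log₂(2) = log₂(8/2) = log₂(4) = 2.
ΔRT = 160 × 2.0000 = 320.000 ms.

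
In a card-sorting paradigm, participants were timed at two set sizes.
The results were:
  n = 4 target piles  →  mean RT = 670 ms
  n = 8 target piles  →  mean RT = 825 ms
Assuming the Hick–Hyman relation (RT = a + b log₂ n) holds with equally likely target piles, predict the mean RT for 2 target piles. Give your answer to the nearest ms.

515 ms

With log₂ n on the abscissa the relation is linear; from the two conditions:
  b = (825 − 670) / (log₂ 8 − log₂ 4) = 155 / (3 − 2) = 155 ms/bit
  a = 670 − 155 × 2 = 360 ms
Then RT(2) = 360 + 155 × log₂ 2 = 360 + 155 × 1 ≈ 515.000 ms.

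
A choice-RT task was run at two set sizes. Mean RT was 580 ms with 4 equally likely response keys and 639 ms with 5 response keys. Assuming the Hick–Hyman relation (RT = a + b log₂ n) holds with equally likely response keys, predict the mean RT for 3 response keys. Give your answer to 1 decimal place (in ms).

RT is linear in log₂ n, so two points fix the line:
  b = (639 − 580) / (log₂ 5 − log₂ 4) = 59 / (2.3219 − 2) = 183.271 ms/bit
  a = 580 − 183.271 × 2 = 213.459 ms
Then RT(3) = 213.459 + 183.271 × log₂ 3 = 213.459 + 183.271 × 1.5850 ≈ 503.936 ms.

503.9 ms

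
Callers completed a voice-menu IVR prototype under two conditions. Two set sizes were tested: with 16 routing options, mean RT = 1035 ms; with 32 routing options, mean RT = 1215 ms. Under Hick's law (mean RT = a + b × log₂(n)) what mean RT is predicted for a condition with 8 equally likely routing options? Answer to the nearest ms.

855 ms

With log₂ n on the abscissa the relation is linear; from the two conditions:
  b = (1215 − 1035) / (log₂ 32 − log₂ 16) = 180 / (5 − 4) = 180 ms/bit
  a = 1035 − 180 × 4 = 315 ms
Then RT(8) = 315 + 180 × log₂ 8 = 315 + 180 × 3 ≈ 855.000 ms.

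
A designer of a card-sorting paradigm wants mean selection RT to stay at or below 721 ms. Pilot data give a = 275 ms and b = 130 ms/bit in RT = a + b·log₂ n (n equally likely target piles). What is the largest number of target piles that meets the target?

130·log₂ n ≤ 721 − 275 = 446, giving log₂ n ≤ 3.4308 and n ≤ 10.784. The largest whole number is 10.

10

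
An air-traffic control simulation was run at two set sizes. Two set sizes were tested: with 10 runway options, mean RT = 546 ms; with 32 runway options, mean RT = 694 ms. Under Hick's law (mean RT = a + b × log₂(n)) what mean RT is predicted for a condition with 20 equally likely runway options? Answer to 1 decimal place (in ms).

Fit slope and intercept:
  b = (694 − 546) / (log₂ 32 − log₂ 10) = 148 / (5 − 3.3219) = 88.196 ms/bit
  a = 546 − 88.196 × 3.3219 = 253.018 ms
Then RT(20) = 253.018 + 88.196 × log₂ 20 = 253.018 + 88.196 × 4.3219 ≈ 634.196 ms.

634.2 ms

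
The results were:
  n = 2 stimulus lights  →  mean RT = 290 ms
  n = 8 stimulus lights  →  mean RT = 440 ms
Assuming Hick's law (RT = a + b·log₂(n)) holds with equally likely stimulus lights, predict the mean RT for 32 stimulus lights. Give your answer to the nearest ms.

590 ms

With log₂ n on the abscissa the relation is linear; from the two conditions:
  b = (440 − 290) / (log₂ 8 − log₂ 2) = 150 / (3 − 1) = 75 ms/bit
  a = 290 − 75 × 1 = 215 ms
Then RT(32) = 215 + 75 × log₂ 32 = 215 + 75 × 5 ≈ 590.000 ms.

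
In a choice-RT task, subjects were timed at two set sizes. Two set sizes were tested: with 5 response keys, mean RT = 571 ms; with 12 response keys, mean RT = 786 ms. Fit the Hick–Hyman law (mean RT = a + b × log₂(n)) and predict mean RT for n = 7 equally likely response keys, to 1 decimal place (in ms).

Fit slope and intercept:
  b = (786 − 571) / (log₂ 12 − log₂ 5) = 215 / (3.5850 − 2.3219) = 170.225 ms/bit
  a = 571 − 170.225 × 2.3219 = 175.750 ms
Then RT(7) = 175.750 + 170.225 × log₂ 7 = 175.750 + 170.225 × 2.8074 ≈ 653.632 ms.

653.6 ms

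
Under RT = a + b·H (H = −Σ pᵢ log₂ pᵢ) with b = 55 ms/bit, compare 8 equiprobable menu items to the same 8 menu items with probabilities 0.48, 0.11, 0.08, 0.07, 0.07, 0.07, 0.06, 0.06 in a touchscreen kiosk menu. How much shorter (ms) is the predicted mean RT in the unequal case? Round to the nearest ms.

The RT saving is b·ΔH. Equiprobable H₀ = log₂(8) = 3.0000 bits; with the given probabilities H = 2.4428 bits.
b·(H₀ − H) = 55 × (3.0000 − 2.4428) = 30.65 ms.

31 ms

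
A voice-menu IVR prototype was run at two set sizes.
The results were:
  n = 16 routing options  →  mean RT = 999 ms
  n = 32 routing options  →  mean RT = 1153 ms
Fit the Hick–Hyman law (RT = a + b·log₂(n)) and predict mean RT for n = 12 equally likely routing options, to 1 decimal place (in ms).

Fit slope and intercept:
  b = (1153 − 999) / (log₂ 32 − log₂ 16) = 154 / (5 − 4) = 154.000 ms/bit
  a = 999 − 154.000 × 4 = 383.000 ms
Then RT(12) = 383.000 + 154.000 × log₂ 12 = 383.000 + 154.000 × 3.5850 ≈ 935.084 ms.

935.1 ms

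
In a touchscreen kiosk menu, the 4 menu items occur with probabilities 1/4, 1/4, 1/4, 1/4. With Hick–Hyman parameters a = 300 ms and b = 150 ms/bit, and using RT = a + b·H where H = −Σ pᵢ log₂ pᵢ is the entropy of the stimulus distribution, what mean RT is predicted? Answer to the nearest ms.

Each term −pᵢ log₂ pᵢ: 0.25·2 + 0.25·2 + 0.25·2 + 0.25·2; summed, H = 2.000 bits.
Mean RT = a + bH = 300 + 150·2.000 = 600.00 ms.

600 ms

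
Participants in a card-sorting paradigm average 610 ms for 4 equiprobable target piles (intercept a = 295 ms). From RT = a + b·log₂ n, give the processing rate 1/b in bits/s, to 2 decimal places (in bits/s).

Choice component = 610 − 295 = 315 ms over log₂(4) = 2 bits.
b = 315 / 2 = 157.500 ms/bit, so 1/b = 6.349 bits/s.

6.35 bits/s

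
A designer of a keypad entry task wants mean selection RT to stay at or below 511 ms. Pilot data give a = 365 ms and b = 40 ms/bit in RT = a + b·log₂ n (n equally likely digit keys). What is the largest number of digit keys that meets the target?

12

Set 365 + 40·log₂ n ≤ 511 → log₂ n ≤ (511 − 365)/40 = 3.6500.
So n ≤ 2^3.6500 = 12.553; the largest integer n is 12.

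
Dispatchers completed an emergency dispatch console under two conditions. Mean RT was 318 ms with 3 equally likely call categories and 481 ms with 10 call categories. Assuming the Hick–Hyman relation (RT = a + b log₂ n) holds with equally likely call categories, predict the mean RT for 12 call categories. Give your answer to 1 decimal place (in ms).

505.7 ms

With log₂ n on the abscissa the relation is linear; from the two conditions:
  b = (481 − 318) / (log₂ 10 − log₂ 3) = 163 / (3.3219 − 1.5850) = 93.842 ms/bit
  a = 318 − 93.842 × 1.5850 = 169.264 ms
Then RT(12) = 169.264 + 93.842 × log₂ 12 = 169.264 + 93.842 × 3.5850 ≈ 505.684 ms.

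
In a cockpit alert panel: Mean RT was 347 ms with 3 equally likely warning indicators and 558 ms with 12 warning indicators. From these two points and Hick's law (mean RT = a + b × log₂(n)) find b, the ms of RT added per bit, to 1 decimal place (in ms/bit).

105.5 ms/bit

b = (RT₂ − RT₁)/(log₂ n₂ − log₂ n₁) = (558 − 347)/(3.5850 − 1.5850) = 105.500 ms/bit.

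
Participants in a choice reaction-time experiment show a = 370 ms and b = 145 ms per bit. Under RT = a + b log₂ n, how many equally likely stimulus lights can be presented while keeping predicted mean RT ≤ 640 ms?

3

Information budget: (640 − 370)/145 = 1.8621 bits, so n ≤ 2^1.8621 = 3.635 → at most 3.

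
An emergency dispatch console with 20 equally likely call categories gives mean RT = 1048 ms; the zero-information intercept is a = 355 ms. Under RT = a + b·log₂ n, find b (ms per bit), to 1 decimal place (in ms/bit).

160.3 ms/bit

log₂(20) = 4.3219 bits.
b = (RT − a)/log₂ n = (1048 − 355) / 4.3219 = 160.345 ms/bit.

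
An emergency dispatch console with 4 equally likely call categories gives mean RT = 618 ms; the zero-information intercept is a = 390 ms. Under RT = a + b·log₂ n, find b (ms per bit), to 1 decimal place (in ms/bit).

114.0 ms/bit

4 alternatives carry log₂ 4 = 2 bits; the choice cost is 618 − 390 = 228 ms, so b = 228/2 = 114.000 ms/bit.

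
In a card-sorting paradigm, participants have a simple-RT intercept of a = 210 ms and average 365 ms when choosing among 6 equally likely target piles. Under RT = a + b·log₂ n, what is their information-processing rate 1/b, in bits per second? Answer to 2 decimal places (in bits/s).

16.68 bits/s

b = (365 − 210)/log₂ 6 = 155/2.5850 = 59.962 ms per bit = 0.05996 s/bit; the reciprocal is 16.677 bits/s.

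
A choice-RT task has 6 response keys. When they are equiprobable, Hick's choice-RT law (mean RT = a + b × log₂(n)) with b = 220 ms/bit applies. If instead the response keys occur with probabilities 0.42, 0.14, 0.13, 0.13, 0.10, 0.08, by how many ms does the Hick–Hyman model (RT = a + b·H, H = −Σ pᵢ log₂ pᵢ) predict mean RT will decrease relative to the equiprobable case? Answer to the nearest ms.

Equiprobable entropy H₀ = log₂ 6 = 2.5850 bits.
Skewed entropy H = −Σ pᵢ log₂ pᵢ = 2.3117 bits.
ΔRT = b·(H₀ − H) = 220 × 0.2732 = 60.11 ms.

60 ms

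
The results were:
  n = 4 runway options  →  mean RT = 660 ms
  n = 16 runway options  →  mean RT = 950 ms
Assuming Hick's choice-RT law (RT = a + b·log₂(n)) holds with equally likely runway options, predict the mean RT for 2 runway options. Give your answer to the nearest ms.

RT is linear in log₂ n, so two points fix the line:
  b = (950 − 660) / (log₂ 16 − log₂ 4) = 290 / (4 − 2) = 145 ms/bit
  a = 660 − 145 × 2 = 370 ms
Then RT(2) = 370 + 145 × log₂ 2 = 370 + 145 × 1 ≈ 515.000 ms.

515 ms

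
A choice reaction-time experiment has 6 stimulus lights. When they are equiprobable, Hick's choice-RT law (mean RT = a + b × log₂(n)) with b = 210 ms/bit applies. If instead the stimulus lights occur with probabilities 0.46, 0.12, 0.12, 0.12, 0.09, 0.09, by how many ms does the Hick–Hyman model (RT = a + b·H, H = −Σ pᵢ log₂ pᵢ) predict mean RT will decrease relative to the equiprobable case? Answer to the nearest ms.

72 ms

Equiprobable entropy H₀ = log₂ 6 = 2.5850 bits.
Skewed entropy H = −Σ pᵢ log₂ pᵢ = 2.2418 bits.
ΔRT = b·(H₀ − H) = 210 × 0.3431 = 72.05 ms.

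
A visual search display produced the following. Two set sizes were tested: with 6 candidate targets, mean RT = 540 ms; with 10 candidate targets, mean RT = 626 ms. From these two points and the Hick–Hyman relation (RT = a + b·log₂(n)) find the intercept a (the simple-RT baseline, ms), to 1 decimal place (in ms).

238.3 ms

The slope on a log₂ axis is (626 − 540) / (3.3219 − 2.5850) = 116.695 ms/bit.
a = RT₁ − b·log₂ n₁ = 540 − 116.695 × 2.5850 = 238.349 ms.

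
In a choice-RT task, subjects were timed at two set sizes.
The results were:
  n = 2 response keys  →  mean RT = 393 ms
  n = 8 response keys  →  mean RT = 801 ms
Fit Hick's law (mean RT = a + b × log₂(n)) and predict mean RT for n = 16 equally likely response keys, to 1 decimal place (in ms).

With log₂ n on the abscissa the relation is linear; from the two conditions:
  b = (801 − 393) / (log₂ 8 − log₂ 2) = 408 / (3 − 1) = 204.000 ms/bit
  a = 393 − 204.000 × 1 = 189.000 ms
Then RT(16) = 189.000 + 204.000 × log₂ 16 = 189.000 + 204.000 × 4 ≈ 1005.000 ms.

1005.0 ms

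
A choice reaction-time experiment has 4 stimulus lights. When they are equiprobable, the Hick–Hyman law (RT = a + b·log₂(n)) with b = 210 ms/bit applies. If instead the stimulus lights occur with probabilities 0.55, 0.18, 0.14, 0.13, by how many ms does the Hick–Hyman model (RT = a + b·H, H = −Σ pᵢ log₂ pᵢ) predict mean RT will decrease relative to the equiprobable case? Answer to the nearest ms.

63 ms

The RT saving is b·ΔH. Equiprobable H₀ = log₂(4) = 2.0000 bits; with the given probabilities H = 1.6994 bits.
b·(H₀ − H) = 210 × (2.0000 − 1.6994) = 63.12 ms.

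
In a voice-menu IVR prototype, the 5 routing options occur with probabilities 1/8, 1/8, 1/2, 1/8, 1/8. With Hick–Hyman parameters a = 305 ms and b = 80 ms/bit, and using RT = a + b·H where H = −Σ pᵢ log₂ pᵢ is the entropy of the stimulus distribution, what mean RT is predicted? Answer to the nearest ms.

465 ms

H = −Σ pᵢ log₂ pᵢ = 0.125·3 + 0.125·3 + 0.5·1 + 0.125·3 + 0.125·3 = 2.000 bits.
RT = 305 + 80 × 2.000 = 465.00 ms.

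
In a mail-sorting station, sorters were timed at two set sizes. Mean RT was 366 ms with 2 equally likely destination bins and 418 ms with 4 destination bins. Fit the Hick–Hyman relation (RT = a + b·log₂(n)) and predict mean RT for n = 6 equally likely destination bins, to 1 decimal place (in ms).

448.4 ms

With log₂ n on the abscissa the relation is linear; from the two conditions:
  b = (418 − 366) / (log₂ 4 − log₂ 2) = 52 / (2 − 1) = 52.000 ms/bit
  a = 366 − 52.000 × 1 = 314.000 ms
Then RT(6) = 314.000 + 52.000 × log₂ 6 = 314.000 + 52.000 × 2.5850 ≈ 448.418 ms.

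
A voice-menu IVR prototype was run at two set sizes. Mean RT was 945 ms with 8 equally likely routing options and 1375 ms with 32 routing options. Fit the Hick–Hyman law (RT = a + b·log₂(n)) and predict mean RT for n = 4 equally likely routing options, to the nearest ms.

730 ms

RT is linear in log₂ n, so two points fix the line:
  b = (1375 − 945) / (log₂ 32 − log₂ 8) = 430 / (5 − 3) = 215 ms/bit
  a = 945 − 215 × 3 = 300 ms
Then RT(4) = 300 + 215 × log₂ 4 = 300 + 215 × 2 ≈ 730.000 ms.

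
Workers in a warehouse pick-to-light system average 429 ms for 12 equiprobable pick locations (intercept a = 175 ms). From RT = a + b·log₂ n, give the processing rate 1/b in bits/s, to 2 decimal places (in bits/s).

14.11 bits/s

Choice component = 429 − 175 = 254 ms over log₂(12) = 3.5850 bits.
b = 254 / 3.5850 = 70.852 ms/bit, so 1/b = 14.114 bits/s.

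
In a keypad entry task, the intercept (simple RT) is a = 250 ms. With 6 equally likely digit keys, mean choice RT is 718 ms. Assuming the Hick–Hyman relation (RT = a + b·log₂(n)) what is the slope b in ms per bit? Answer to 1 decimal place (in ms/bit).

181.0 ms/bit

6 alternatives carry log₂ 6 = 2.5850 bits; the choice cost is 718 − 250 = 468 ms, so b = 468/2.5850 = 181.047 ms/bit.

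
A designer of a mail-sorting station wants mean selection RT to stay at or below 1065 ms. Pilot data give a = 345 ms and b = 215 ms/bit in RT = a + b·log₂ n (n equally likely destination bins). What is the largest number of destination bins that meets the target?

10

Set 345 + 215·log₂ n ≤ 1065 → log₂ n ≤ (1065 − 345)/215 = 3.3488.
So n ≤ 2^3.3488 = 10.188; the largest integer n is 10.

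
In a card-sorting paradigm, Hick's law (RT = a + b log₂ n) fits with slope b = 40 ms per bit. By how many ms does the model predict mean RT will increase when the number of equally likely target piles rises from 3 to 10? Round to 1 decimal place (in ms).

69.5 ms

Only the slope matters, since a is common to both: ΔRT = b·log₂(n₂/n₁).
log₂(10) − log₂(3) = 3.3219 − 1.5850 = 1.7370.
ΔRT = 40 × 1.7370 = 69.479 ms.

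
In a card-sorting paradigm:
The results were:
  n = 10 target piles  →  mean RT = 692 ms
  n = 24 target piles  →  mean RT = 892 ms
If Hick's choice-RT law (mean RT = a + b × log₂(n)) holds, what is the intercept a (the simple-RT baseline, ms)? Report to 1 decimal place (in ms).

166.0 ms

Slope: b = (892 − 692) / (log₂ 24 − log₂ 10) = 200/1.2630 = 158.349 ms/bit.
Intercept: a = 692 − 158.349·log₂(10) = 165.977 ms.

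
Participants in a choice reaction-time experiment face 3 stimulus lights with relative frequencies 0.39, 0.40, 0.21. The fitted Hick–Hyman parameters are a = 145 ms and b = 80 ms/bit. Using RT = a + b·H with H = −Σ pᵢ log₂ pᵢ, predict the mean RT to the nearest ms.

268 ms

Entropy contributions −pᵢ log₂ pᵢ: 0.5298, 0.5288, 0.4728; sum H = 1.5314 bits.
RT = a + bH = 145 + 80·1.5314 = 267.51 ms.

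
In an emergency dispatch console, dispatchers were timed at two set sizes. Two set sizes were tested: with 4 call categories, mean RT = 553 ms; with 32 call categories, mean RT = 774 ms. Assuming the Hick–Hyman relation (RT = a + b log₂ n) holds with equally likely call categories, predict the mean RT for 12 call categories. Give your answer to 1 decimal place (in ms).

Solve the two-equation system in a and b:
  b = (774 − 553) / (log₂ 32 − log₂ 4) = 221 / (5 − 2) = 73.667 ms/bit
  a = 553 − 73.667 × 2 = 405.667 ms
Then RT(12) = 405.667 + 73.667 × log₂ 12 = 405.667 + 73.667 × 3.5850 ≈ 669.759 ms.

669.8 ms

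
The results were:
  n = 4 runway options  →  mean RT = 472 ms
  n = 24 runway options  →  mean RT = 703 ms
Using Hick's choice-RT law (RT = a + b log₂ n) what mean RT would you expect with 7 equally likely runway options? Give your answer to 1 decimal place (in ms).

With log₂ n on the abscissa the relation is linear; from the two conditions:
  b = (703 − 472) / (log₂ 24 − log₂ 4) = 231 / (4.5850 − 2) = 89.363 ms/bit
  a = 472 − 89.363 × 2 = 293.274 ms
Then RT(7) = 293.274 + 89.363 × log₂ 7 = 293.274 + 89.363 × 2.8074 ≈ 544.148 ms.

544.1 ms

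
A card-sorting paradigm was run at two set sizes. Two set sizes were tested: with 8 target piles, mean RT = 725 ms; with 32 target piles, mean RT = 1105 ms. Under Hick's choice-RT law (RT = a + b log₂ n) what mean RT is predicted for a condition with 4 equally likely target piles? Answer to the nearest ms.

535 ms

Solve the two-equation system in a and b:
  b = (1105 − 725) / (log₂ 32 − log₂ 8) = 380 / (5 − 3) = 190 ms/bit
  a = 725 − 190 × 3 = 155 ms
Then RT(4) = 155 + 190 × log₂ 4 = 155 + 190 × 2 ≈ 535.000 ms.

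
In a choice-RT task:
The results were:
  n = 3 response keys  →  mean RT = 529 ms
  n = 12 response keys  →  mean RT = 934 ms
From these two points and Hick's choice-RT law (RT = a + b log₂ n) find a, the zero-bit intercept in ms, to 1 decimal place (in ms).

The slope on a log₂ axis is (934 − 529) / (3.5850 − 1.5850) = 202.500 ms/bit.
a = RT₁ − b·log₂ n₁ = 529 − 202.500 × 1.5850 = 208.045 ms.

208.0 ms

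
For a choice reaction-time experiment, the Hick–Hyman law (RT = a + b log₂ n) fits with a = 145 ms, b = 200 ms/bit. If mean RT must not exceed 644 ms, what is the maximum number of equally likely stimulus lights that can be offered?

5

Information budget: (644 − 145)/200 = 2.4950 bits, so n ≤ 2^2.4950 = 5.637 → at most 5.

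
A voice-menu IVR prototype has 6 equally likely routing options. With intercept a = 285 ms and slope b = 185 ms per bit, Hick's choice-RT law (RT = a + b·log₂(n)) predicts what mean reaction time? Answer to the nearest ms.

log₂(6) = 2.5850 bits, so RT = 285 + 185 × 2.5850 ≈ 763.218 ms.

763 ms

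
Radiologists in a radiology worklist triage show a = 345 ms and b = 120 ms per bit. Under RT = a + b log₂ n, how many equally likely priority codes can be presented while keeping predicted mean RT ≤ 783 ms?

12

Set 345 + 120·log₂ n ≤ 783 → log₂ n ≤ (783 − 345)/120 = 3.6500.
So n ≤ 2^3.6500 = 12.553; the largest integer n is 12.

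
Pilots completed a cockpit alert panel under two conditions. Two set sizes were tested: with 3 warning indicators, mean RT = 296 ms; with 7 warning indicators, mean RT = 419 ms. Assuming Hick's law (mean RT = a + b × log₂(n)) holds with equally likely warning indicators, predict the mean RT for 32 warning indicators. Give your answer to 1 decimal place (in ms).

RT is linear in log₂ n, so two points fix the line:
  b = (419 − 296) / (log₂ 7 − log₂ 3) = 123 / (2.8074 − 1.5850) = 100.622 ms/bit
  a = 296 − 100.622 × 1.5850 = 136.517 ms
Then RT(32) = 136.517 + 100.622 × log₂ 32 = 136.517 + 100.622 × 5 ≈ 639.629 ms.

639.6 ms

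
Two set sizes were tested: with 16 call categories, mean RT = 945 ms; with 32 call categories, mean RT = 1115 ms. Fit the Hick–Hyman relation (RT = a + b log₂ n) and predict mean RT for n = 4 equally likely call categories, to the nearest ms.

605 ms

With log₂ n on the abscissa the relation is linear; from the two conditions:
  b = (1115 − 945) / (log₂ 32 − log₂ 16) = 170 / (5 − 4) = 170 ms/bit
  a = 945 − 170 × 4 = 265 ms
Then RT(4) = 265 + 170 × log₂ 4 = 265 + 170 × 2 ≈ 605.000 ms.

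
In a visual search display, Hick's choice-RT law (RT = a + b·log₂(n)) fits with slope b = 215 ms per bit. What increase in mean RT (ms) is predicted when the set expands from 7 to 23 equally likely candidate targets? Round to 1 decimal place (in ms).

ΔRT = (a + b log₂ n₂) − (a + b log₂ n₁) = b·(log₂ n₂ − log₂ n₁).
log₂(23) − log₂(7) = 4.5236 − 2.8074 = 1.7162.
ΔRT = 215 × 1.7162 = 368.985 ms.

369.0 ms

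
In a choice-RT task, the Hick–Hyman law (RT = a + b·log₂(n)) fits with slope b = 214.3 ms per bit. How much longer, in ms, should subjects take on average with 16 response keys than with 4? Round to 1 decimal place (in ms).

ΔRT = (a + b log₂ n₂) − (a + b log₂ n₁) = b·(log₂ n₂ − log₂ n₁).
log₂(16) − log₂(4) = log₂(16/4) = log₂(4) = 2.
ΔRT = 214.3 × 2.0000 = 428.600 ms.

428.6 ms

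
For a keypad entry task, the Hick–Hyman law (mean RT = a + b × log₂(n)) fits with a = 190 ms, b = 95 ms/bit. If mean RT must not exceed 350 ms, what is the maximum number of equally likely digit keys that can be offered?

3

Set 190 + 95·log₂ n ≤ 350 → log₂ n ≤ (350 − 190)/95 = 1.6842.
So n ≤ 2^1.6842 = 3.214; the largest integer n is 3.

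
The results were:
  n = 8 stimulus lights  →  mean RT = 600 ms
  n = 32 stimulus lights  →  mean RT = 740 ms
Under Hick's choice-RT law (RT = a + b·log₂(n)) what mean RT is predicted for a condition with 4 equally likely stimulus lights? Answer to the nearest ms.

With log₂ n on the abscissa the relation is linear; from the two conditions:
  b = (740 − 600) / (log₂ 32 − log₂ 8) = 140 / (5 − 3) = 70 ms/bit
  a = 600 − 70 × 3 = 390 ms
Then RT(4) = 390 + 70 × log₂ 4 = 390 + 70 × 2 ≈ 530.000 ms.

530 ms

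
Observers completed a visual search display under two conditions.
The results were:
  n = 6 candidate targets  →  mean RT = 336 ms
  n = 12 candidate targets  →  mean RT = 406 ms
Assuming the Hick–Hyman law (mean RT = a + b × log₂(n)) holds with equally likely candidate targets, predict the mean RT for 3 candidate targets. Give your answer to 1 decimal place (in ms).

RT is linear in log₂ n, so two points fix the line:
  b = (406 − 336) / (log₂ 12 − log₂ 6) = 70 / (3.5850 − 2.5850) = 70.000 ms/bit
  a = 336 − 70.000 × 2.5850 = 155.053 ms
Then RT(3) = 155.053 + 70.000 × log₂ 3 = 155.053 + 70.000 × 1.5850 ≈ 266.000 ms.

266.0 ms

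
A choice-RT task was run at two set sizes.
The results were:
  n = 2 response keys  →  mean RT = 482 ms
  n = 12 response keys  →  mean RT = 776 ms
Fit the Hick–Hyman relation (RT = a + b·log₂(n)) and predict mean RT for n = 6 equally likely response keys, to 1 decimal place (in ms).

662.3 ms

Fit slope and intercept:
  b = (776 − 482) / (log₂ 12 − log₂ 2) = 294 / (3.5850 − 1) = 113.735 ms/bit
  a = 482 − 113.735 × 1 = 368.265 ms
Then RT(6) = 368.265 + 113.735 × log₂ 6 = 368.265 + 113.735 × 2.5850 ≈ 662.265 ms.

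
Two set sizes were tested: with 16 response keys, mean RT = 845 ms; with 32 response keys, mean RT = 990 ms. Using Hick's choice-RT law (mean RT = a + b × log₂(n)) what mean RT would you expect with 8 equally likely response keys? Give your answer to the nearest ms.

700 ms

Solve the two-equation system in a and b:
  b = (990 − 845) / (log₂ 32 − log₂ 16) = 145 / (5 − 4) = 145 ms/bit
  a = 845 − 145 × 4 = 265 ms
Then RT(8) = 265 + 145 × log₂ 8 = 265 + 145 × 3 ≈ 700.000 ms.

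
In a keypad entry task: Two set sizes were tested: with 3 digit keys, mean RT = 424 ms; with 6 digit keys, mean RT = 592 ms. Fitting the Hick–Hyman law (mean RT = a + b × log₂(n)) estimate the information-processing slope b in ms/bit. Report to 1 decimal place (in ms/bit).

168.0 ms/bit

The slope on a log₂ axis is (592 − 424) / (2.5850 − 1.5850) = 168.000 ms/bit.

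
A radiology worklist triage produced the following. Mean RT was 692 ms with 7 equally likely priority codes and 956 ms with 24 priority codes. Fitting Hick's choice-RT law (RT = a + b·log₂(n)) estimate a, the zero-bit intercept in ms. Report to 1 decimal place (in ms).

Slope: b = (956 − 692) / (log₂ 24 − log₂ 7) = 264/1.7776 = 148.514 ms/bit.
a = RT₁ − b·log₂ n₁ = 692 − 148.514 × 2.8074 = 275.068 ms.

275.1 ms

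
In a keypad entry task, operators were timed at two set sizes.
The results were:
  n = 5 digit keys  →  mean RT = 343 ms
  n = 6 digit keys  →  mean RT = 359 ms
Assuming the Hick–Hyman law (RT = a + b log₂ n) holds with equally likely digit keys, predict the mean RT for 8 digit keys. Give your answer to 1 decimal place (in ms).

384.2 ms

Solve the two-equation system in a and b:
  b = (359 − 343) / (log₂ 6 − log₂ 5) = 16 / (2.5850 − 2.3219) = 60.829 ms/bit
  a = 343 − 60.829 × 2.3219 = 201.760 ms
Then RT(8) = 201.760 + 60.829 × log₂ 8 = 201.760 + 60.829 × 3 ≈ 384.246 ms.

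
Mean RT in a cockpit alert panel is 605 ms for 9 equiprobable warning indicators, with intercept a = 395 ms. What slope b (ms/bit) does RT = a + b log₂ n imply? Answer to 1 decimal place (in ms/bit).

66.2 ms/bit

log₂(9) = 3.1699 bits.
b = (RT − a)/log₂ n = (605 − 395) / 3.1699 = 66.248 ms/bit.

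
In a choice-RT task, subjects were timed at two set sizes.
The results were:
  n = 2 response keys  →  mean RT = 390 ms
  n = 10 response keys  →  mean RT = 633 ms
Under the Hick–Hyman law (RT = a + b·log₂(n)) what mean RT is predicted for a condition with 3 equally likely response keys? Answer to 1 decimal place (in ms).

451.2 ms

RT is linear in log₂ n, so two points fix the line:
  b = (633 − 390) / (log₂ 10 − log₂ 2) = 243 / (3.3219 − 1) = 104.654 ms/bit
  a = 390 − 104.654 × 1 = 285.346 ms
Then RT(3) = 285.346 + 104.654 × log₂ 3 = 285.346 + 104.654 × 1.5850 ≈ 451.219 ms.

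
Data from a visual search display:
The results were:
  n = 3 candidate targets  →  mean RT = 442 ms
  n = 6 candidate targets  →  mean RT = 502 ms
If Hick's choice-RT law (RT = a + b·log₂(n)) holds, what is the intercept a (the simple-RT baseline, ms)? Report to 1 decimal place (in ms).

346.9 ms

b = (RT₂ − RT₁)/(log₂ n₂ − log₂ n₁) = (502 − 442)/(2.5850 − 1.5850) = 60.000 ms/bit.
Intercept: a = 442 − 60.000·log₂(3) = 346.902 ms.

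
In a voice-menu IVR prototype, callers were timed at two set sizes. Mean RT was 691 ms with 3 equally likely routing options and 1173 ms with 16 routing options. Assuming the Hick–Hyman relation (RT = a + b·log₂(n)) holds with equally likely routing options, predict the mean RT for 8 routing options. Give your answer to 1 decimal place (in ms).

973.4 ms

With log₂ n on the abscissa the relation is linear; from the two conditions:
  b = (1173 − 691) / (log₂ 16 − log₂ 3) = 482 / (4 − 1.5850) = 199.583 ms/bit
  a = 691 − 199.583 × 1.5850 = 374.669 ms
Then RT(8) = 374.669 + 199.583 × log₂ 8 = 374.669 + 199.583 × 3 ≈ 973.417 ms.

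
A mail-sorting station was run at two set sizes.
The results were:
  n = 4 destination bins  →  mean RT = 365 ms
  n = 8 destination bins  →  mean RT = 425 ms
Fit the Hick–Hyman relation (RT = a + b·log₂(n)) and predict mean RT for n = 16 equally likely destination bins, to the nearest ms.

With log₂ n on the abscissa the relation is linear; from the two conditions:
  b = (425 − 365) / (log₂ 8 − log₂ 4) = 60 / (3 − 2) = 60 ms/bit
  a = 365 − 60 × 2 = 245 ms
Then RT(16) = 245 + 60 × log₂ 16 = 245 + 60 × 4 ≈ 485.000 ms.

485 ms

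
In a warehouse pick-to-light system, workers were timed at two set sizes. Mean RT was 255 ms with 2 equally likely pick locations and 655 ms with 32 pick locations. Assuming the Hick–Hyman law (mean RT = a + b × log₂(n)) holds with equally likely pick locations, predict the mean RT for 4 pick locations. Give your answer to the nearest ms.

355 ms

RT is linear in log₂ n, so two points fix the line:
  b = (655 − 255) / (log₂ 32 − log₂ 2) = 400 / (5 − 1) = 100 ms/bit
  a = 255 − 100 × 1 = 155 ms
Then RT(4) = 155 + 100 × log₂ 4 = 155 + 100 × 2 ≈ 355.000 ms.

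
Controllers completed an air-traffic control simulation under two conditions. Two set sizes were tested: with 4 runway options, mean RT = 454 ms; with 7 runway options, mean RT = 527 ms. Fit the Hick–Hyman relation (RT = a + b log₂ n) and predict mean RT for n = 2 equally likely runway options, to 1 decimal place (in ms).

363.6 ms

RT is linear in log₂ n, so two points fix the line:
  b = (527 − 454) / (log₂ 7 − log₂ 4) = 73 / (2.8074 − 2) = 90.419 ms/bit
  a = 454 − 90.419 × 2 = 273.163 ms
Then RT(2) = 273.163 + 90.419 × log₂ 2 = 273.163 + 90.419 × 1 ≈ 363.581 ms.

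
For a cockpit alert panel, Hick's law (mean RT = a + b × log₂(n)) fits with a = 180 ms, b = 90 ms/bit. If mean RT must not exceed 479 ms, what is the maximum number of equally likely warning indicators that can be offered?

90·log₂ n ≤ 479 − 180 = 299, giving log₂ n ≤ 3.3222 and n ≤ 10.002. The largest whole number is 10.

10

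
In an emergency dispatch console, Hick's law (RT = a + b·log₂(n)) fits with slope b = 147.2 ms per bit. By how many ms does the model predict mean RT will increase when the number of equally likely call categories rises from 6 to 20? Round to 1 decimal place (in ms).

ΔRT = (a + b log₂ n₂) − (a + b log₂ n₁) = b·(log₂ n₂ − log₂ n₁).
log₂(20) − log₂(6) = 4.3219 − 2.5850 = 1.7370.
ΔRT = 147.2 × 1.7370 = 255.681 ms.

255.7 ms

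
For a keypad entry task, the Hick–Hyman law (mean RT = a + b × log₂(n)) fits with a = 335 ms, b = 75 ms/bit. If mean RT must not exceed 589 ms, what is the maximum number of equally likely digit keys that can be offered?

Information budget: (589 − 335)/75 = 3.3867 bits, so n ≤ 2^3.3867 = 10.459 → at most 10.

10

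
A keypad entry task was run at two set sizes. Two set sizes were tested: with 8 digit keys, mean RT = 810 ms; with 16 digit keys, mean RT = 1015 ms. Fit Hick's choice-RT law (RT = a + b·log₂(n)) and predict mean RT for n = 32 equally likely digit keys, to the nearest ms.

1220 ms

Solve the two-equation system in a and b:
  b = (1015 − 810) / (log₂ 16 − log₂ 8) = 205 / (4 − 3) = 205 ms/bit
  a = 810 − 205 × 3 = 195 ms
Then RT(32) = 195 + 205 × log₂ 32 = 195 + 205 × 5 ≈ 1220.000 ms.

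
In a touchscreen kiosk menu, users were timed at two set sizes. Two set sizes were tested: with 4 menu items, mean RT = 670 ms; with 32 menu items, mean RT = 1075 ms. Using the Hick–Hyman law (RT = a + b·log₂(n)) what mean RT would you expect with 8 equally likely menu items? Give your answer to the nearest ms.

Solve the two-equation system in a and b:
  b = (1075 − 670) / (log₂ 32 − log₂ 4) = 405 / (5 − 2) = 135 ms/bit
  a = 670 − 135 × 2 = 400 ms
Then RT(8) = 400 + 135 × log₂ 8 = 400 + 135 × 3 ≈ 805.000 ms.

805 ms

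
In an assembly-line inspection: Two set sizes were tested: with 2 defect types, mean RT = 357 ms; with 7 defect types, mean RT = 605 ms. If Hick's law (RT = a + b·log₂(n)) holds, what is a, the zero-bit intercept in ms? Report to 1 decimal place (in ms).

The slope on a log₂ axis is (605 − 357) / (2.8074 − 1) = 137.217 ms/bit.
Intercept: a = 357 − 137.217·log₂(2) = 219.783 ms.

219.8 ms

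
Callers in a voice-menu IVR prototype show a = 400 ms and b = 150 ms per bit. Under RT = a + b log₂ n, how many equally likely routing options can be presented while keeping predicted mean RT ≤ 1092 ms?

Information budget: (1092 − 400)/150 = 4.6133 bits, so n ≤ 2^4.6133 = 24.477 → at most 24.

24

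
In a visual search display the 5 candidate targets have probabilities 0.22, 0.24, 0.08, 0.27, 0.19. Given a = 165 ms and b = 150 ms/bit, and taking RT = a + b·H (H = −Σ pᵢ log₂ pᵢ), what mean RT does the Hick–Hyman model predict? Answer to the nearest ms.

500 ms

H = 0.22·log₂(1/0.22) + 0.24·log₂(1/0.24) + 0.08·log₂(1/0.08) + 0.27·log₂(1/0.27) + 0.19·log₂(1/0.19) = 2.2315 bits.
RT = 165 + 150 × 2.2315 = 499.72 ms.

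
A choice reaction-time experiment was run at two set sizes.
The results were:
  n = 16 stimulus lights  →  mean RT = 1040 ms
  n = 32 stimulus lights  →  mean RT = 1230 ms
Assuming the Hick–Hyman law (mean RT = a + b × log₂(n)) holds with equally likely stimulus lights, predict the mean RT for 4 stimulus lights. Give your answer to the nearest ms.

RT is linear in log₂ n, so two points fix the line:
  b = (1230 − 1040) / (log₂ 32 − log₂ 16) = 190 / (5 − 4) = 190 ms/bit
  a = 1040 − 190 × 4 = 280 ms
Then RT(4) = 280 + 190 × log₂ 4 = 280 + 190 × 2 ≈ 660.000 ms.

660 ms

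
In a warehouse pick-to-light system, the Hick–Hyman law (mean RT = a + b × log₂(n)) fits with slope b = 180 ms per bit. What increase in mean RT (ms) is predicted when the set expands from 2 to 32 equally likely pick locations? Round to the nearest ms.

720 ms

ΔRT = (a + b log₂ n₂) − (a + b log₂ n₁) = b·(log₂ n₂ − log₂ n₁).
log₂(32) − log₂(2) = log₂(32/2) = log₂(16) = 4.
ΔRT = 180 × 4.0000 = 720.000 ms.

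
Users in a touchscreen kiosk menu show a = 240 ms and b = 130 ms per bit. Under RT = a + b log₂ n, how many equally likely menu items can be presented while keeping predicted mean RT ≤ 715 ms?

12

130·log₂ n ≤ 715 − 240 = 475, giving log₂ n ≤ 3.6538 and n ≤ 12.587. The largest whole number is 12.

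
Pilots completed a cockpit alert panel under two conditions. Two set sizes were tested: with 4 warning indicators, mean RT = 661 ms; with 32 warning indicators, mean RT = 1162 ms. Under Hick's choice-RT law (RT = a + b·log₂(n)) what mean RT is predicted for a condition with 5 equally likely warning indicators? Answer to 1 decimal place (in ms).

Solve the two-equation system in a and b:
  b = (1162 − 661) / (log₂ 32 − log₂ 4) = 501 / (5 − 2) = 167.000 ms/bit
  a = 661 − 167.000 × 2 = 327.000 ms
Then RT(5) = 327.000 + 167.000 × log₂ 5 = 327.000 + 167.000 × 2.3219 ≈ 714.762 ms.

714.8 ms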